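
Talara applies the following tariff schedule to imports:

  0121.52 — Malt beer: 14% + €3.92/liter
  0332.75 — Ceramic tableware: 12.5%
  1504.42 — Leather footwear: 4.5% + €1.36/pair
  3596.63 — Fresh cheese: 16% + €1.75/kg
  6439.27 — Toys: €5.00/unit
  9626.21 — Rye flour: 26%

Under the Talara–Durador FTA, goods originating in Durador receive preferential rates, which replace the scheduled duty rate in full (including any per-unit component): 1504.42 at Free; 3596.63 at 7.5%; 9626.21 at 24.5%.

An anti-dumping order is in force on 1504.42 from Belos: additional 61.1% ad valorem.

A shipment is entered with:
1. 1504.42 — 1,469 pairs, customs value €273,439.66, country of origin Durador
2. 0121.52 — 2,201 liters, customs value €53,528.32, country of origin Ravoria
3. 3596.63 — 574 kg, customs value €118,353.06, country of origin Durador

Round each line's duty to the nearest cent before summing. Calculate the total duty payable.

€24,998.36

Line 1 (1504.42, Durador, 1,469 pairs, €273,439.66):
Base rate for 1504.42 is 4.5% + €1.36/pair.
Origin Durador qualifies under the Talara–Durador agreement and 1504.42 is covered: preferential rate Free applies instead.
The additional-duty order on 1504.42 targets Belos, not Durador; it does not apply.
Duty = €273,439.66 × 0% = €0.00.
Line 2 (0121.52, Ravoria, 2,201 liters, €53,528.32):
Base rate for 0121.52 is 14% + €3.92/liter.
Duty = €53,528.32 × 14% + 2,201 × €3.92 = €16,121.88.
Line 3 (3596.63, Durador, 574 kg, €118,353.06):
Base rate for 3596.63 is 16% + €1.75/kg.
Origin Durador qualifies under the Talara–Durador agreement and 3596.63 is covered: preferential rate 7.5% applies instead.
Duty = €118,353.06 × 7.5% = €8,876.48.
Total = €0.00 + €16,121.88 + €8,876.48 = €24,998.36.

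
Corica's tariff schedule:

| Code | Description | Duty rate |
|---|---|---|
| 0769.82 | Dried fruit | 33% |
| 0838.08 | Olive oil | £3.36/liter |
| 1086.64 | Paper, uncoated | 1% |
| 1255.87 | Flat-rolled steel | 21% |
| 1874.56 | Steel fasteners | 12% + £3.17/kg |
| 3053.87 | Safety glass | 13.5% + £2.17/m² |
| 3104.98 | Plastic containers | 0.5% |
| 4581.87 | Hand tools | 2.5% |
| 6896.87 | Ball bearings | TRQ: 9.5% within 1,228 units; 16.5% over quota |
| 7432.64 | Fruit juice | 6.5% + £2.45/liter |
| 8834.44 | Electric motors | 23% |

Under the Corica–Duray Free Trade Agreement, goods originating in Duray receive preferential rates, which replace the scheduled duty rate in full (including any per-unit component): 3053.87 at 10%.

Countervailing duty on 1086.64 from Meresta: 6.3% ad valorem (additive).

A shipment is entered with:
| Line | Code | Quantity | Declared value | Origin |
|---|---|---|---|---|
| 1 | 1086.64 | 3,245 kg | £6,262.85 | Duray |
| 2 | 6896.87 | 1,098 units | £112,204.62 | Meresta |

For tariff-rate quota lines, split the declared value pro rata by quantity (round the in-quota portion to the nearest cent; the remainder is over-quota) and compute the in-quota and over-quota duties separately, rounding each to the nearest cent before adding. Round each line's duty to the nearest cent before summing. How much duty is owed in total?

Line 1 (1086.64, Duray, 3,245 kg, £6,262.85):
Base rate for 1086.64 is 1%.
Origin Duray is the FTA partner but 1086.64 is not on the preference list; base rate stands.
The additional-duty order on 1086.64 targets Meresta, not Duray; it does not apply.
Duty = £6,262.85 × 1% = £62.63.
Line 2 (6896.87, Meresta, 1,098 units, £112,204.62):
Code 6896.87 is under a tariff-rate quota (threshold 1,228 units). Quantity 1,098 units is within the quota, so the in-quota rate 9.5% applies to the full value.
Duty = £112,204.62 × 9.5% = £10,659.44.
Total = £62.63 + £10,659.44 = £10,722.07.

£10,722.07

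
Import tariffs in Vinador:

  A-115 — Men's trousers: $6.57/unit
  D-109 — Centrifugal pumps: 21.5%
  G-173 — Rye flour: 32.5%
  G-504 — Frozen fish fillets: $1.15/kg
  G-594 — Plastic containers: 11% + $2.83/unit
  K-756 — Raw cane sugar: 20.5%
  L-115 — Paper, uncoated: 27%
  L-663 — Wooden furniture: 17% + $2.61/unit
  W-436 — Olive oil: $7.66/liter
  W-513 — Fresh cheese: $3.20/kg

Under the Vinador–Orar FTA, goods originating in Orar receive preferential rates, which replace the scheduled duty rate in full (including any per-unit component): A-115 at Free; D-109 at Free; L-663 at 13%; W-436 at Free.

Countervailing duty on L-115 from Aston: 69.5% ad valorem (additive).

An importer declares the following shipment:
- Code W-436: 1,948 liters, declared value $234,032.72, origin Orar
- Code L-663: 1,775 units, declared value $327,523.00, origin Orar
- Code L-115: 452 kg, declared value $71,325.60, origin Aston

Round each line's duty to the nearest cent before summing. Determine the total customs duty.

Line 1 (W-436, Orar, 1,948 liters, $234,032.72):
Base rate for W-436 is $7.66/liter.
Origin Orar qualifies under the Vinador–Orar agreement and W-436 is covered: preferential rate Free applies instead.
Duty = $234,032.72 × 0% = $0.00.
Line 2 (L-663, Orar, 1,775 units, $327,523.00):
Base rate for L-663 is 17% + $2.61/unit.
Origin Orar qualifies under the Vinador–Orar agreement and L-663 is covered: preferential rate 13% applies instead.
Duty = $327,523.00 × 13% = $42,577.99.
Line 3 (L-115, Aston, 452 kg, $71,325.60):
Base rate for L-115 is 27%.
Additional duty on L-115 from Aston: +69.5%. Applied ad valorem rate: 27% + 69.5% = 96.5%.
Duty = $71,325.60 × 96.5% = $68,829.20.
Total = $0.00 + $42,577.99 + $68,829.20 = $111,407.19.

$111,407.19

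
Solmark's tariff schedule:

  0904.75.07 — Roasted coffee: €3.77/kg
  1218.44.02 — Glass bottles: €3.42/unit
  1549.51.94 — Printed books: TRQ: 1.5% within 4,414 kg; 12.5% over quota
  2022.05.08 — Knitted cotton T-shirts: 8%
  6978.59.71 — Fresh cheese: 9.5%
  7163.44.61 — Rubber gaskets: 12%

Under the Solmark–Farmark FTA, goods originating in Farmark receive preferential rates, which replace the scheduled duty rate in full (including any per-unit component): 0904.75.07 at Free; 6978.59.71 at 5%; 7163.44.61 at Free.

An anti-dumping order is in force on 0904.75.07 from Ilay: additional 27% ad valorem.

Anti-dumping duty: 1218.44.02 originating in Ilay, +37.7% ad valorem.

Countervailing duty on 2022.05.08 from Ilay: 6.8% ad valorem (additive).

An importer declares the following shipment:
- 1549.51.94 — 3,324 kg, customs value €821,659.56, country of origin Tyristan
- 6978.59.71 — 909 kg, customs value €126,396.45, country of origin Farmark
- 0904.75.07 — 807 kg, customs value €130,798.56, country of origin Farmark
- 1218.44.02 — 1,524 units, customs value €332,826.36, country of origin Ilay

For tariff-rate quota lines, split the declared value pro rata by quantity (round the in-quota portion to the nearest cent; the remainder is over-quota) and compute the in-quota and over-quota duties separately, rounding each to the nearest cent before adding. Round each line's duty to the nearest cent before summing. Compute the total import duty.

€149,332.33

Line 1 (1549.51.94, Tyristan, 3,324 kg, €821,659.56):
Code 1549.51.94 is under a tariff-rate quota (threshold 4,414 kg). Quantity 3,324 kg is within the quota, so the in-quota rate 1.5% applies to the full value.
Duty = €821,659.56 × 1.5% = €12,324.89.
Line 2 (6978.59.71, Farmark, 909 kg, €126,396.45):
Base rate for 6978.59.71 is 9.5%.
Origin Farmark qualifies under the Solmark–Farmark agreement and 6978.59.71 is covered: preferential rate 5% applies instead.
Duty = €126,396.45 × 5% = €6,319.82.
Line 3 (0904.75.07, Farmark, 807 kg, €130,798.56):
Base rate for 0904.75.07 is €3.77/kg.
Origin Farmark qualifies under the Solmark–Farmark agreement and 0904.75.07 is covered: preferential rate Free applies instead.
The additional-duty order on 0904.75.07 targets Ilay, not Farmark; it does not apply.
Duty = €130,798.56 × 0% = €0.00.
Line 4 (1218.44.02, Ilay, 1,524 units, €332,826.36):
Base rate for 1218.44.02 is €3.42/unit.
Additional duty on 1218.44.02 from Ilay: +37.7% ad valorem. Applied ad valorem rate = 37.7%.
Duty = €332,826.36 × 37.7% + 1,524 × €3.42 = €130,687.62.
Total = €12,324.89 + €6,319.82 + €0.00 + €130,687.62 = €149,332.33.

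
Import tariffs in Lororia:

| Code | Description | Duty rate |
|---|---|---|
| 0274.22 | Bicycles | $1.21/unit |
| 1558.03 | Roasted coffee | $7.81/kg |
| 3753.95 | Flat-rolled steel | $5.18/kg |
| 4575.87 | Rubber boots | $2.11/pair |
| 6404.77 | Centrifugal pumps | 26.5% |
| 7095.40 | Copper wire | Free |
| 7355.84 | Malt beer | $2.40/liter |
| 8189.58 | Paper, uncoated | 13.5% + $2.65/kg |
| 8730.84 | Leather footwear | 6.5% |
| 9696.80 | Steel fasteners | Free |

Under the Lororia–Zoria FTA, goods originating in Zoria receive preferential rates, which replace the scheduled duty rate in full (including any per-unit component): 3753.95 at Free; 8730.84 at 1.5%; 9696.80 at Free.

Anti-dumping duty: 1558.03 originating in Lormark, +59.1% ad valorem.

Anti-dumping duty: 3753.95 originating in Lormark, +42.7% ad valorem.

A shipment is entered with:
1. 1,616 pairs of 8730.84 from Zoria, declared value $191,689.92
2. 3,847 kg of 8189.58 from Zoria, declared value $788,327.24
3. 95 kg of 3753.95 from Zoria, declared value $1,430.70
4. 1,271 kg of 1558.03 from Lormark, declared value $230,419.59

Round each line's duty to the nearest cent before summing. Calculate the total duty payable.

$265,598.57

Line 1 (8730.84, Zoria, 1,616 pairs, $191,689.92):
Base rate for 8730.84 is 6.5%.
Origin Zoria qualifies under the Lororia–Zoria agreement and 8730.84 is covered: preferential rate 1.5% applies instead.
Duty = $191,689.92 × 1.5% = $2,875.35.
Line 2 (8189.58, Zoria, 3,847 kg, $788,327.24):
Base rate for 8189.58 is 13.5% + $2.65/kg.
Origin Zoria is the FTA partner but 8189.58 is not on the preference list; base rate stands.
Duty = $788,327.24 × 13.5% + 3,847 × $2.65 = $116,618.73.
Line 3 (3753.95, Zoria, 95 kg, $1,430.70):
Base rate for 3753.95 is $5.18/kg.
Origin Zoria qualifies under the Lororia–Zoria agreement and 3753.95 is covered: preferential rate Free applies instead.
The additional-duty order on 3753.95 targets Lormark, not Zoria; it does not apply.
Duty = $1,430.70 × 0% = $0.00.
Line 4 (1558.03, Lormark, 1,271 kg, $230,419.59):
Base rate for 1558.03 is $7.81/kg.
Additional duty on 1558.03 from Lormark: +59.1% ad valorem. Applied ad valorem rate = 59.1%.
Duty = $230,419.59 × 59.1% + 1,271 × $7.81 = $146,104.49.
Total = $2,875.35 + $116,618.73 + $0.00 + $146,104.49 = $265,598.57.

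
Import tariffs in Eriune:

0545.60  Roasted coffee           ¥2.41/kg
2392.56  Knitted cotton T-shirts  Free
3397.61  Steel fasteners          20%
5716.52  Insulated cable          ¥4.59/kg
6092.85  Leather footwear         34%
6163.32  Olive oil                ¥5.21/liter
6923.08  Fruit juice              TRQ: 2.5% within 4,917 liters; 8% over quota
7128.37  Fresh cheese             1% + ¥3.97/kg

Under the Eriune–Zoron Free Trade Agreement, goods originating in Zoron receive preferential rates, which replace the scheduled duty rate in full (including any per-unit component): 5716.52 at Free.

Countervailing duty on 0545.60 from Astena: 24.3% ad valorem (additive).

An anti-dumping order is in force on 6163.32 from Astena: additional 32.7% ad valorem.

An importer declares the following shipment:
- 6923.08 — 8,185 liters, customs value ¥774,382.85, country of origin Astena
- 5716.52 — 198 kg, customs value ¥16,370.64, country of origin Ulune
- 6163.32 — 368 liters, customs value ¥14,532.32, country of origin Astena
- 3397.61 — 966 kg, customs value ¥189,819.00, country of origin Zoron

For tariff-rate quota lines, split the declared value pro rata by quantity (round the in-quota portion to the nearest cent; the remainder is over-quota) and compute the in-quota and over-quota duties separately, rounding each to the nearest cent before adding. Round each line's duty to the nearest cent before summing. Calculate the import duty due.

Line 1 (6923.08, Astena, 8,185 liters, ¥774,382.85):
Code 6923.08 is under a tariff-rate quota (threshold 4,917 liters). In-quota: 4,917 liters at 2.5%; over-quota: 3,268 liters at 8%.
Pro-rata value split: in-quota = ¥774,382.85 × 4,917/8,185 = ¥465,197.37; over-quota = ¥774,382.85 − ¥465,197.37 = ¥309,185.48.
In-quota duty = ¥465,197.37 × 2.5% = ¥11,629.93. Over-quota duty = ¥309,185.48 × 8% = ¥24,734.84.
Line duty = ¥11,629.93 + ¥24,734.84 = ¥36,364.77.
Line 2 (5716.52, Ulune, 198 kg, ¥16,370.64):
Base rate for 5716.52 is ¥4.59/kg.
5716.52 has an FTA preferential rate, but origin Ulune is not Zoron; base rate stands.
Duty = 198 × ¥4.59 = ¥908.82.
Line 3 (6163.32, Astena, 368 liters, ¥14,532.32):
Base rate for 6163.32 is ¥5.21/liter.
Additional duty on 6163.32 from Astena: +32.7% ad valorem. Applied ad valorem rate = 32.7%.
Duty = ¥14,532.32 × 32.7% + 368 × ¥5.21 = ¥6,669.35.
Line 4 (3397.61, Zoron, 966 kg, ¥189,819.00):
Base rate for 3397.61 is 20%.
Origin Zoron is the FTA partner but 3397.61 is not on the preference list; base rate stands.
Duty = ¥189,819.00 × 20% = ¥37,963.80.
Total = ¥36,364.77 + ¥908.82 + ¥6,669.35 + ¥37,963.80 = ¥81,906.74.

¥81,906.74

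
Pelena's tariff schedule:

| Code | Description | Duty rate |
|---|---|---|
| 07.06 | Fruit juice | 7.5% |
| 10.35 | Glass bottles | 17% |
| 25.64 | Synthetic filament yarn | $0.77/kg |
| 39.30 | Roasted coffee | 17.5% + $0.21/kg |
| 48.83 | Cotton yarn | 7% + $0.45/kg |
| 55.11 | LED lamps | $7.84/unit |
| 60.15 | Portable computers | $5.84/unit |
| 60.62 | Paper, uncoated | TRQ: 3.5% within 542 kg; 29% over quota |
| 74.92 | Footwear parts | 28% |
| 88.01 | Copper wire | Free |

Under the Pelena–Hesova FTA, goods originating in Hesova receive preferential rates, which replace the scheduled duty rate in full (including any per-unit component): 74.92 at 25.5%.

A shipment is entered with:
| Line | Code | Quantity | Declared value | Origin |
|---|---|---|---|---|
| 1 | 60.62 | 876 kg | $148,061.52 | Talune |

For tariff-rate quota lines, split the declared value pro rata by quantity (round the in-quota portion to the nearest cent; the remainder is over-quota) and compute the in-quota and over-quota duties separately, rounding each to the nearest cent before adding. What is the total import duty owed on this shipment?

Line 1 (60.62, Talune, 876 kg, $148,061.52):
Code 60.62 is under a tariff-rate quota (threshold 542 kg). In-quota: 542 kg at 3.5%; over-quota: 334 kg at 29%.
Pro-rata value split: in-quota = $148,061.52 × 542/876 = $91,608.84; over-quota = $148,061.52 − $91,608.84 = $56,452.68.
In-quota duty = $91,608.84 × 3.5% = $3,206.31. Over-quota duty = $56,452.68 × 29% = $16,371.28.
Line duty = $3,206.31 + $16,371.28 = $19,577.59.

$19,577.59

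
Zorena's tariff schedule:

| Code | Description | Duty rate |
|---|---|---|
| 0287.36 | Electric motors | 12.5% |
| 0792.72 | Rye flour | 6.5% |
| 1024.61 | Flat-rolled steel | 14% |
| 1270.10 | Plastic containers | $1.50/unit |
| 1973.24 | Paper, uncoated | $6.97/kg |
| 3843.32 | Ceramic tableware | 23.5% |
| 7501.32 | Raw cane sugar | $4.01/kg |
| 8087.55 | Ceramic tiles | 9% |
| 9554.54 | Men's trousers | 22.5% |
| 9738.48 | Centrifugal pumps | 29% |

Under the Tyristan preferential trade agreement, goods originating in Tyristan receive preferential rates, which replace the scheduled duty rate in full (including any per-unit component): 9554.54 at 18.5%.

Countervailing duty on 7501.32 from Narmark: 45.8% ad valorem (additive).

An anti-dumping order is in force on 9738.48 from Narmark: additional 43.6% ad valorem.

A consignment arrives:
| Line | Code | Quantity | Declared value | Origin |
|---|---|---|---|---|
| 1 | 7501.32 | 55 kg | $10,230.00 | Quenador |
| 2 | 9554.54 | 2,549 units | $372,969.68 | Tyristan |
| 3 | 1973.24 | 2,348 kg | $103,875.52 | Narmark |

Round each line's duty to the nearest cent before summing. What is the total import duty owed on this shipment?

Line 1 (7501.32, Quenador, 55 kg, $10,230.00):
Base rate for 7501.32 is $4.01/kg.
The additional-duty order on 7501.32 targets Narmark, not Quenador; it does not apply.
Duty = 55 × $4.01 = $220.55.
Line 2 (9554.54, Tyristan, 2,549 units, $372,969.68):
Base rate for 9554.54 is 22.5%.
Origin Tyristan qualifies under the Zorena–Tyristan agreement and 9554.54 is covered: preferential rate 18.5% applies instead.
Duty = $372,969.68 × 18.5% = $68,999.39.
Line 3 (1973.24, Narmark, 2,348 kg, $103,875.52):
Base rate for 1973.24 is $6.97/kg.
Duty = 2,348 × $6.97 = $16,365.56.
Total = $220.55 + $68,999.39 + $16,365.56 = $85,585.50.

$85,585.50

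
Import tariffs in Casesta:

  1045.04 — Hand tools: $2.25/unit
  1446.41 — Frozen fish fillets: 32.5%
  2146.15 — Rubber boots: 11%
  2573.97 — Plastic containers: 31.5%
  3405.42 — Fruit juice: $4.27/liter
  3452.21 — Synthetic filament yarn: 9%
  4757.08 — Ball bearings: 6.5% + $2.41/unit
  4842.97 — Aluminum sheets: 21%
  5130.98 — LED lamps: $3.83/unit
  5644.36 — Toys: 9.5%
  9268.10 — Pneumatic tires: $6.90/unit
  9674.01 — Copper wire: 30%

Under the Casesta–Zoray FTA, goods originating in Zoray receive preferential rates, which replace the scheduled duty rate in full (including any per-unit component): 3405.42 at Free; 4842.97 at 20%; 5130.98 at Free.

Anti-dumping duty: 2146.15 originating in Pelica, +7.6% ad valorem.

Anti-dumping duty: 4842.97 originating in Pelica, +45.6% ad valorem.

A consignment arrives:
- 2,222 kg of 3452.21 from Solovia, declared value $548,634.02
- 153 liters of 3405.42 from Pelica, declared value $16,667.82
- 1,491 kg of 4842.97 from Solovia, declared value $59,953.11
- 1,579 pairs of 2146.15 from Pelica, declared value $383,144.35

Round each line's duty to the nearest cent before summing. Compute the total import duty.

Line 1 (3452.21, Solovia, 2,222 kg, $548,634.02):
Base rate for 3452.21 is 9%.
Duty = $548,634.02 × 9% = $49,377.06.
Line 2 (3405.42, Pelica, 153 liters, $16,667.82):
Base rate for 3405.42 is $4.27/liter.
3405.42 has an FTA preferential rate, but origin Pelica is not Zoray; base rate stands.
Duty = 153 × $4.27 = $653.31.
Line 3 (4842.97, Solovia, 1,491 kg, $59,953.11):
Base rate for 4842.97 is 21%.
4842.97 has an FTA preferential rate, but origin Solovia is not Zoray; base rate stands.
The additional-duty order on 4842.97 targets Pelica, not Solovia; it does not apply.
Duty = $59,953.11 × 21% = $12,590.15.
Line 4 (2146.15, Pelica, 1,579 pairs, $383,144.35):
Base rate for 2146.15 is 11%.
Additional duty on 2146.15 from Pelica: +7.6%. Applied ad valorem rate: 11% + 7.6% = 18.6%.
Duty = $383,144.35 × 18.6% = $71,264.85.
Total = $49,377.06 + $653.31 + $12,590.15 + $71,264.85 = $133,885.37.

$133,885.37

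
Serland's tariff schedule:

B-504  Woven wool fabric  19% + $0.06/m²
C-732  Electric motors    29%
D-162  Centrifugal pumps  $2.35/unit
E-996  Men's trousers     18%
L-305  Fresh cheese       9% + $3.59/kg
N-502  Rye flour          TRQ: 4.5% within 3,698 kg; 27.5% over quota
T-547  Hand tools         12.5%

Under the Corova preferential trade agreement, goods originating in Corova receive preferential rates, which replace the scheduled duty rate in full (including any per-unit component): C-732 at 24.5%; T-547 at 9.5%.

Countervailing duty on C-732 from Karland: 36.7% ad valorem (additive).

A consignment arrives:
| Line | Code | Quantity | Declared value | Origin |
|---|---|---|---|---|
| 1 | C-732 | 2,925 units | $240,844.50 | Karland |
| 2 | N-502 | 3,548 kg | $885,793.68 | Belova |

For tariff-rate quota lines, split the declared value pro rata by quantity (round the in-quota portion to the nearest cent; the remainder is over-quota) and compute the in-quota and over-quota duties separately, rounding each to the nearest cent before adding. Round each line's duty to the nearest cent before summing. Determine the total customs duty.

$198,095.56

Line 1 (C-732, Karland, 2,925 units, $240,844.50):
Base rate for C-732 is 29%.
C-732 has an FTA preferential rate, but origin Karland is not Corova; base rate stands.
Additional duty on C-732 from Karland: +36.7%. Applied ad valorem rate: 29% + 36.7% = 65.7%.
Duty = $240,844.50 × 65.7% = $158,234.84.
Line 2 (N-502, Belova, 3,548 kg, $885,793.68):
Code N-502 is under a tariff-rate quota (threshold 3,698 kg). Quantity 3,548 kg is within the quota, so the in-quota rate 4.5% applies to the full value.
Duty = $885,793.68 × 4.5% = $39,860.72.
Total = $158,234.84 + $39,860.72 = $198,095.56.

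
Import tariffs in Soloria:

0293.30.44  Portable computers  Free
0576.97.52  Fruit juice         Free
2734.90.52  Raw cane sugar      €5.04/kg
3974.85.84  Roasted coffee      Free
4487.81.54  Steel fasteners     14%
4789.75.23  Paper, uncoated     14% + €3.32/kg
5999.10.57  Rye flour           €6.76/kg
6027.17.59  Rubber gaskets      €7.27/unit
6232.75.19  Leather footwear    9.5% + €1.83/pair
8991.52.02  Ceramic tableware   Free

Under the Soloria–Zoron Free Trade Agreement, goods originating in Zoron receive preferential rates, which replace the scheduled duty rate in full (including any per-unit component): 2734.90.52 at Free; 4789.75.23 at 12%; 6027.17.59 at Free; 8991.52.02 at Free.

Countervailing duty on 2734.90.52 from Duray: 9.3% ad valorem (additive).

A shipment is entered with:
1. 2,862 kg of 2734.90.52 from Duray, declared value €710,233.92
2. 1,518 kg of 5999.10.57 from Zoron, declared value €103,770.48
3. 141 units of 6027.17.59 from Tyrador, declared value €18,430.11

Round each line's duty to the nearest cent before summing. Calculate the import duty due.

Line 1 (2734.90.52, Duray, 2,862 kg, €710,233.92):
Base rate for 2734.90.52 is €5.04/kg.
2734.90.52 has an FTA preferential rate, but origin Duray is not Zoron; base rate stands.
Additional duty on 2734.90.52 from Duray: +9.3% ad valorem. Applied ad valorem rate = 9.3%.
Duty = €710,233.92 × 9.3% + 2,862 × €5.04 = €80,476.23.
Line 2 (5999.10.57, Zoron, 1,518 kg, €103,770.48):
Base rate for 5999.10.57 is €6.76/kg.
Origin Zoron is the FTA partner but 5999.10.57 is not on the preference list; base rate stands.
Duty = 1,518 × €6.76 = €10,261.68.
Line 3 (6027.17.59, Tyrador, 141 units, €18,430.11):
Base rate for 6027.17.59 is €7.27/unit.
6027.17.59 has an FTA preferential rate, but origin Tyrador is not Zoron; base rate stands.
Duty = 141 × €7.27 = €1,025.07.
Total = €80,476.23 + €10,261.68 + €1,025.07 = €91,762.98.

€91,762.98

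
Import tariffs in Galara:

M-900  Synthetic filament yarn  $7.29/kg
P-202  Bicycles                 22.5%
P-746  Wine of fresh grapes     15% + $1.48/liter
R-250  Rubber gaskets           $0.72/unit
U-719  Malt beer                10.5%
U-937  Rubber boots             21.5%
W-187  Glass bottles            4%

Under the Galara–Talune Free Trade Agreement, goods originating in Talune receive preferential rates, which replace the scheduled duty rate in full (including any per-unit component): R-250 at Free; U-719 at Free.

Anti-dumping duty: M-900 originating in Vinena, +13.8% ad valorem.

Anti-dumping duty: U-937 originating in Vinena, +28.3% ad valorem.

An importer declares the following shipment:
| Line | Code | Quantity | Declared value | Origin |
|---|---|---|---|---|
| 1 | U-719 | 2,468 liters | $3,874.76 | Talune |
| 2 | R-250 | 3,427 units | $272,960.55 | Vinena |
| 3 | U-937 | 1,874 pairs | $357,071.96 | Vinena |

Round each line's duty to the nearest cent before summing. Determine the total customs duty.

$180,289.28

Line 1 (U-719, Talune, 2,468 liters, $3,874.76):
Base rate for U-719 is 10.5%.
Origin Talune qualifies under the Galara–Talune agreement and U-719 is covered: preferential rate Free applies instead.
Duty = $3,874.76 × 0% = $0.00.
Line 2 (R-250, Vinena, 3,427 units, $272,960.55):
Base rate for R-250 is $0.72/unit.
R-250 has an FTA preferential rate, but origin Vinena is not Talune; base rate stands.
Duty = 3,427 × $0.72 = $2,467.44.
Line 3 (U-937, Vinena, 1,874 pairs, $357,071.96):
Base rate for U-937 is 21.5%.
Additional duty on U-937 from Vinena: +28.3%. Applied ad valorem rate: 21.5% + 28.3% = 49.8%.
Duty = $357,071.96 × 49.8% = $177,821.84.
Total = $0.00 + $2,467.44 + $177,821.84 = $180,289.28.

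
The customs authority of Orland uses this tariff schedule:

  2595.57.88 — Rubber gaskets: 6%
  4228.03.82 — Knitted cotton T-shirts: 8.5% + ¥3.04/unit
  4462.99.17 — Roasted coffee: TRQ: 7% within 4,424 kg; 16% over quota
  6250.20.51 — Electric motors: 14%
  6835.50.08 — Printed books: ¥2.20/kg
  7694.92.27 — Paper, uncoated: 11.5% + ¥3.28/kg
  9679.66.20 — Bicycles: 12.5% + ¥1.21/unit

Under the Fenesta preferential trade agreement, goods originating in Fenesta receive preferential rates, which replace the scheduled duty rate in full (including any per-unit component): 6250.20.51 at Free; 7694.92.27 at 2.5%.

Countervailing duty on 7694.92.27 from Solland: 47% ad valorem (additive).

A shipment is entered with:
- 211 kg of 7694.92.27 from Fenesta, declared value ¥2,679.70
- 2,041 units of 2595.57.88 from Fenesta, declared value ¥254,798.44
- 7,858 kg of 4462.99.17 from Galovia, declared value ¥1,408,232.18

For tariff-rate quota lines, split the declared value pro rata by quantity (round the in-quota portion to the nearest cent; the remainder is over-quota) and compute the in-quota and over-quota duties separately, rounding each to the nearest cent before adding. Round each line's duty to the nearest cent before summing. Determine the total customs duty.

Line 1 (7694.92.27, Fenesta, 211 kg, ¥2,679.70):
Base rate for 7694.92.27 is 11.5% + ¥3.28/kg.
Origin Fenesta qualifies under the Orland–Fenesta agreement and 7694.92.27 is covered: preferential rate 2.5% applies instead.
The additional-duty order on 7694.92.27 targets Solland, not Fenesta; it does not apply.
Duty = ¥2,679.70 × 2.5% = ¥66.99.
Line 2 (2595.57.88, Fenesta, 2,041 units, ¥254,798.44):
Base rate for 2595.57.88 is 6%.
Origin Fenesta is the FTA partner but 2595.57.88 is not on the preference list; base rate stands.
Duty = ¥254,798.44 × 6% = ¥15,287.91.
Line 3 (4462.99.17, Galovia, 7,858 kg, ¥1,408,232.18):
Code 4462.99.17 is under a tariff-rate quota (threshold 4,424 kg). In-quota: 4,424 kg at 7%; over-quota: 3,434 kg at 16%.
Pro-rata value split: in-quota = ¥1,408,232.18 × 4,424/7,858 = ¥792,825.04; over-quota = ¥1,408,232.18 − ¥792,825.04 = ¥615,407.14.
In-quota duty = ¥792,825.04 × 7% = ¥55,497.75. Over-quota duty = ¥615,407.14 × 16% = ¥98,465.14.
Line duty = ¥55,497.75 + ¥98,465.14 = ¥153,962.89.
Total = ¥66.99 + ¥15,287.91 + ¥153,962.89 = ¥169,317.79.

¥169,317.79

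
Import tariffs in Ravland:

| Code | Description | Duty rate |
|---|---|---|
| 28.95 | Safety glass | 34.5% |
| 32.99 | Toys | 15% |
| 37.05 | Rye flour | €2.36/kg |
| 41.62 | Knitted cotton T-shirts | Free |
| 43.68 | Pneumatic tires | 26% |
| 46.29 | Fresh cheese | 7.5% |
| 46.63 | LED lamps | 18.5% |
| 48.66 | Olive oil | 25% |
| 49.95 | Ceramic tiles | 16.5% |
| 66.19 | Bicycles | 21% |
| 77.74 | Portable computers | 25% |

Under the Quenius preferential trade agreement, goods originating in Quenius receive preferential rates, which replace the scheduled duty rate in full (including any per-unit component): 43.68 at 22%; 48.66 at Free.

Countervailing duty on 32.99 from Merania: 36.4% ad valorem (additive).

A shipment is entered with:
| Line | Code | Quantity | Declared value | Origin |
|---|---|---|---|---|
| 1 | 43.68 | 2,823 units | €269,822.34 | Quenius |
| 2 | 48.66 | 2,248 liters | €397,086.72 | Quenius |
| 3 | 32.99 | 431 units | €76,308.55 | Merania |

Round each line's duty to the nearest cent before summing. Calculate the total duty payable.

€98,583.50

Line 1 (43.68, Quenius, 2,823 units, €269,822.34):
Base rate for 43.68 is 26%.
Origin Quenius qualifies under the Ravland–Quenius agreement and 43.68 is covered: preferential rate 22% applies instead.
Duty = €269,822.34 × 22% = €59,360.91.
Line 2 (48.66, Quenius, 2,248 liters, €397,086.72):
Base rate for 48.66 is 25%.
Origin Quenius qualifies under the Ravland–Quenius agreement and 48.66 is covered: preferential rate Free applies instead.
Duty = €397,086.72 × 0% = €0.00.
Line 3 (32.99, Merania, 431 units, €76,308.55):
Base rate for 32.99 is 15%.
Additional duty on 32.99 from Merania: +36.4%. Applied ad valorem rate: 15% + 36.4% = 51.4%.
Duty = €76,308.55 × 51.4% = €39,222.59.
Total = €59,360.91 + €0.00 + €39,222.59 = €98,583.50.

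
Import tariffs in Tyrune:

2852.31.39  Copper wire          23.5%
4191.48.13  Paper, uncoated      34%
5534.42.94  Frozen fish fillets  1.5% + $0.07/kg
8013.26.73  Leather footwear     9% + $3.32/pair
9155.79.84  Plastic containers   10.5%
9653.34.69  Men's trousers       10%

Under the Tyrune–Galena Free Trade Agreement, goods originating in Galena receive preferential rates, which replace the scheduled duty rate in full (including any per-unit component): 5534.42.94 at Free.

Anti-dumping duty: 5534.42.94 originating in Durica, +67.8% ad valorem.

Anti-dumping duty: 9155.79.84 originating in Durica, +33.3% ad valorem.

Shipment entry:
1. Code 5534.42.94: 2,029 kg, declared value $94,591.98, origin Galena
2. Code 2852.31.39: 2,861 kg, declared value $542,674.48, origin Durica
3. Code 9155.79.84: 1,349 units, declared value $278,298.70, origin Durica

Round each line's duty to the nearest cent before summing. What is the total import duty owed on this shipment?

Line 1 (5534.42.94, Galena, 2,029 kg, $94,591.98):
Base rate for 5534.42.94 is 1.5% + $0.07/kg.
Origin Galena qualifies under the Tyrune–Galena agreement and 5534.42.94 is covered: preferential rate Free applies instead.
The additional-duty order on 5534.42.94 targets Durica, not Galena; it does not apply.
Duty = $94,591.98 × 0% = $0.00.
Line 2 (2852.31.39, Durica, 2,861 kg, $542,674.48):
Base rate for 2852.31.39 is 23.5%.
Duty = $542,674.48 × 23.5% = $127,528.50.
Line 3 (9155.79.84, Durica, 1,349 units, $278,298.70):
Base rate for 9155.79.84 is 10.5%.
Additional duty on 9155.79.84 from Durica: +33.3%. Applied ad valorem rate: 10.5% + 33.3% = 43.8%.
Duty = $278,298.70 × 43.8% = $121,894.83.
Total = $0.00 + $127,528.50 + $121,894.83 = $249,423.33.

$249,423.33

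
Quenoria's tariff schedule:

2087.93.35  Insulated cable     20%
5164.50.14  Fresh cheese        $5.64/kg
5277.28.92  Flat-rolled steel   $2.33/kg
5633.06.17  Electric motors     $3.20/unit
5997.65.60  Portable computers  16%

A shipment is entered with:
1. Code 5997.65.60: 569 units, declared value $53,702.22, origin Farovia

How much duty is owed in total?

Line 1 (5997.65.60, Farovia, 569 units, $53,702.22):
Base rate for 5997.65.60 is 16%.
Duty = $53,702.22 × 16% = $8,592.36.

$8,592.36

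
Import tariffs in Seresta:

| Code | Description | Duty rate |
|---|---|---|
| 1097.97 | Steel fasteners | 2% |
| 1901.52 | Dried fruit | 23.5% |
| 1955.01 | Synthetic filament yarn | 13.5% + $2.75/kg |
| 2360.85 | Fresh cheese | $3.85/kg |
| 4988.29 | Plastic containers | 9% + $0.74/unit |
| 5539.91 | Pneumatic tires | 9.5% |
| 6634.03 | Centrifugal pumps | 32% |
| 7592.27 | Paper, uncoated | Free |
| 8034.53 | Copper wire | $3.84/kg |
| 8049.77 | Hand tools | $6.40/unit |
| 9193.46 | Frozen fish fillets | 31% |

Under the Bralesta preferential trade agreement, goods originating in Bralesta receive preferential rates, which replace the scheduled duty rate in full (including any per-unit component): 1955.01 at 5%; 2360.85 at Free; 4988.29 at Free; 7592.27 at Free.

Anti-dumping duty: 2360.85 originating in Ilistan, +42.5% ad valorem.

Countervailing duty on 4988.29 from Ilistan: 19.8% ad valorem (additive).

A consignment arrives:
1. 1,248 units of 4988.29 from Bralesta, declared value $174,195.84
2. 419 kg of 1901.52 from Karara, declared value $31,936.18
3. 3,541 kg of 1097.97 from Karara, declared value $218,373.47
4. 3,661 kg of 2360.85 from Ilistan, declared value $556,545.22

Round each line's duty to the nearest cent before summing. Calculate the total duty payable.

$262,499.04

Line 1 (4988.29, Bralesta, 1,248 units, $174,195.84):
Base rate for 4988.29 is 9% + $0.74/unit.
Origin Bralesta qualifies under the Seresta–Bralesta agreement and 4988.29 is covered: preferential rate Free applies instead.
The additional-duty order on 4988.29 targets Ilistan, not Bralesta; it does not apply.
Duty = $174,195.84 × 0% = $0.00.
Line 2 (1901.52, Karara, 419 kg, $31,936.18):
Base rate for 1901.52 is 23.5%.
Duty = $31,936.18 × 23.5% = $7,505.00.
Line 3 (1097.97, Karara, 3,541 kg, $218,373.47):
Base rate for 1097.97 is 2%.
Duty = $218,373.47 × 2% = $4,367.47.
Line 4 (2360.85, Ilistan, 3,661 kg, $556,545.22):
Base rate for 2360.85 is $3.85/kg.
2360.85 has an FTA preferential rate, but origin Ilistan is not Bralesta; base rate stands.
Additional duty on 2360.85 from Ilistan: +42.5% ad valorem. Applied ad valorem rate = 42.5%.
Duty = $556,545.22 × 42.5% + 3,661 × $3.85 = $250,626.57.
Total = $0.00 + $7,505.00 + $4,367.47 + $250,626.57 = $262,499.04.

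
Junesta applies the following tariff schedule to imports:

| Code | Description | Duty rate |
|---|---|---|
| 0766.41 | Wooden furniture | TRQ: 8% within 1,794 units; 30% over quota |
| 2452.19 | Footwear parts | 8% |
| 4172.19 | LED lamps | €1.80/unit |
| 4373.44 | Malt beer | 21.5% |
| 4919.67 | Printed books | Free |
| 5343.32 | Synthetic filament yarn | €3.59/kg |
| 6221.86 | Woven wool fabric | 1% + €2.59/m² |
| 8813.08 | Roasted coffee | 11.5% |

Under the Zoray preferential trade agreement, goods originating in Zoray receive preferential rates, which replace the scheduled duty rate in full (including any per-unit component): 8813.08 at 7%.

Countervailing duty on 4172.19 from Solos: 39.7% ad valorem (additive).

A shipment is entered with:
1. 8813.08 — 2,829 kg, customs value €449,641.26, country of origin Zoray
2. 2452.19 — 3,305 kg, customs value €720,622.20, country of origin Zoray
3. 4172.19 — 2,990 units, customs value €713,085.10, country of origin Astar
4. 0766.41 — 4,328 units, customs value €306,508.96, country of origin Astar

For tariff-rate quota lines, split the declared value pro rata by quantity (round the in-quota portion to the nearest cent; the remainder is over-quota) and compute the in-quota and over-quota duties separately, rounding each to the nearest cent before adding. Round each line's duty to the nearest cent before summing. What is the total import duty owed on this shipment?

€158,508.12

Line 1 (8813.08, Zoray, 2,829 kg, €449,641.26):
Base rate for 8813.08 is 11.5%.
Origin Zoray qualifies under the Junesta–Zoray agreement and 8813.08 is covered: preferential rate 7% applies instead.
Duty = €449,641.26 × 7% = €31,474.89.
Line 2 (2452.19, Zoray, 3,305 kg, €720,622.20):
Base rate for 2452.19 is 8%.
Origin Zoray is the FTA partner but 2452.19 is not on the preference list; base rate stands.
Duty = €720,622.20 × 8% = €57,649.78.
Line 3 (4172.19, Astar, 2,990 units, €713,085.10):
Base rate for 4172.19 is €1.80/unit.
The additional-duty order on 4172.19 targets Solos, not Astar; it does not apply.
Duty = 2,990 × €1.80 = €5,382.00.
Line 4 (0766.41, Astar, 4,328 units, €306,508.96):
Code 0766.41 is under a tariff-rate quota (threshold 1,794 units). In-quota: 1,794 units at 8%; over-quota: 2,534 units at 30%.
Pro-rata value split: in-quota = €306,508.96 × 1,794/4,328 = €127,051.08; over-quota = €306,508.96 − €127,051.08 = €179,457.88.
In-quota duty = €127,051.08 × 8% = €10,164.09. Over-quota duty = €179,457.88 × 30% = €53,837.36.
Line duty = €10,164.09 + €53,837.36 = €64,001.45.
Total = €31,474.89 + €57,649.78 + €5,382.00 + €64,001.45 = €158,508.12.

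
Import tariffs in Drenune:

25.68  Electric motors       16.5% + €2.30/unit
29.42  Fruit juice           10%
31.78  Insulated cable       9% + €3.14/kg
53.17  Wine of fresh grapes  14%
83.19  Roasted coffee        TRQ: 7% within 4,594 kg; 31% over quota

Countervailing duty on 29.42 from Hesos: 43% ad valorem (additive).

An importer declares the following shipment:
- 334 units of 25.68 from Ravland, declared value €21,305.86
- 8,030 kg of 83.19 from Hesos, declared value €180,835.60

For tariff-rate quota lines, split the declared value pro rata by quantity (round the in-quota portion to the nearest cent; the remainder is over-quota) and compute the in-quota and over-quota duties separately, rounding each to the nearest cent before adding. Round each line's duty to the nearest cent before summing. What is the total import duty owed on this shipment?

€35,513.05

Line 1 (25.68, Ravland, 334 units, €21,305.86):
Base rate for 25.68 is 16.5% + €2.30/unit.
Duty = €21,305.86 × 16.5% + 334 × €2.30 = €4,283.67.
Line 2 (83.19, Hesos, 8,030 kg, €180,835.60):
Code 83.19 is under a tariff-rate quota (threshold 4,594 kg). In-quota: 4,594 kg at 7%; over-quota: 3,436 kg at 31%.
Pro-rata value split: in-quota = €180,835.60 × 4,594/8,030 = €103,456.88; over-quota = €180,835.60 − €103,456.88 = €77,378.72.
In-quota duty = €103,456.88 × 7% = €7,241.98. Over-quota duty = €77,378.72 × 31% = €23,987.40.
Line duty = €7,241.98 + €23,987.40 = €31,229.38.
Total = €4,283.67 + €31,229.38 = €35,513.05.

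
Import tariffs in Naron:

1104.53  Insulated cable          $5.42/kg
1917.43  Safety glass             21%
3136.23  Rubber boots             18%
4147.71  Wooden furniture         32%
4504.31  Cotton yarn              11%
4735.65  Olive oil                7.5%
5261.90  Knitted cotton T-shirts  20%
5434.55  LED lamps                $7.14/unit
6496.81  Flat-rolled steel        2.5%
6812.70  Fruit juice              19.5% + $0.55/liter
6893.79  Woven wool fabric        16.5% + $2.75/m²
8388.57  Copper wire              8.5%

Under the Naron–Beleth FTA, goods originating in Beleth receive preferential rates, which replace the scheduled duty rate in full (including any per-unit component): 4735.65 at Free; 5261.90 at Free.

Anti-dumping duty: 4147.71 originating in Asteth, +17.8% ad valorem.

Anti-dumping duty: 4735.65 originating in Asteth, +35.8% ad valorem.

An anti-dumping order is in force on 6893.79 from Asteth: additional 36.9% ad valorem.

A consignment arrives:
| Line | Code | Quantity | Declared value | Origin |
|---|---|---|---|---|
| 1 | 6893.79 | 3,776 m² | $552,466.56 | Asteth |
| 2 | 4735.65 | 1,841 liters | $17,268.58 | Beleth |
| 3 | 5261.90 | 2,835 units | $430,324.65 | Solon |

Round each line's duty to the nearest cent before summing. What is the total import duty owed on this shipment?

Line 1 (6893.79, Asteth, 3,776 m², $552,466.56):
Base rate for 6893.79 is 16.5% + $2.75/m².
Additional duty on 6893.79 from Asteth: +36.9%. Applied ad valorem rate: 16.5% + 36.9% = 53.4%.
Duty = $552,466.56 × 53.4% + 3,776 × $2.75 = $305,401.14.
Line 2 (4735.65, Beleth, 1,841 liters, $17,268.58):
Base rate for 4735.65 is 7.5%.
Origin Beleth qualifies under the Naron–Beleth agreement and 4735.65 is covered: preferential rate Free applies instead.
The additional-duty order on 4735.65 targets Asteth, not Beleth; it does not apply.
Duty = $17,268.58 × 0% = $0.00.
Line 3 (5261.90, Solon, 2,835 units, $430,324.65):
Base rate for 5261.90 is 20%.
5261.90 has an FTA preferential rate, but origin Solon is not Beleth; base rate stands.
Duty = $430,324.65 × 20% = $86,064.93.
Total = $305,401.14 + $0.00 + $86,064.93 = $391,466.07.

$391,466.07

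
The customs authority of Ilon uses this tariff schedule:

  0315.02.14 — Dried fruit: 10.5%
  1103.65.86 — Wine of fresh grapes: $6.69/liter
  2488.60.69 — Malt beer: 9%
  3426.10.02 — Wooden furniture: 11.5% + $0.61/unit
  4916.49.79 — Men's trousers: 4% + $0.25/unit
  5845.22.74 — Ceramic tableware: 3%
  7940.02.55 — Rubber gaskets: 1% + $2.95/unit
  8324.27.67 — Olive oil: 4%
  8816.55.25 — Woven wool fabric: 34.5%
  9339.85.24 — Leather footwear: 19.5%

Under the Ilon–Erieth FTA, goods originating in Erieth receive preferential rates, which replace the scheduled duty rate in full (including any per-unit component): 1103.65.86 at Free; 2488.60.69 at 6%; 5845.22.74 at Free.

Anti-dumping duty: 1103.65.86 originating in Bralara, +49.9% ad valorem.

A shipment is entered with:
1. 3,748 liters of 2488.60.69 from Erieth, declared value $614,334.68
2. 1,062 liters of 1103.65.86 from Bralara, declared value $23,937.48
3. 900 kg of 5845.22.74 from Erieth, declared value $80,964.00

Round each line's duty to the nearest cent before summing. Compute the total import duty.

Line 1 (2488.60.69, Erieth, 3,748 liters, $614,334.68):
Base rate for 2488.60.69 is 9%.
Origin Erieth qualifies under the Ilon–Erieth agreement and 2488.60.69 is covered: preferential rate 6% applies instead.
Duty = $614,334.68 × 6% = $36,860.08.
Line 2 (1103.65.86, Bralara, 1,062 liters, $23,937.48):
Base rate for 1103.65.86 is $6.69/liter.
1103.65.86 has an FTA preferential rate, but origin Bralara is not Erieth; base rate stands.
Additional duty on 1103.65.86 from Bralara: +49.9% ad valorem. Applied ad valorem rate = 49.9%.
Duty = $23,937.48 × 49.9% + 1,062 × $6.69 = $19,049.58.
Line 3 (5845.22.74, Erieth, 900 kg, $80,964.00):
Base rate for 5845.22.74 is 3%.
Origin Erieth qualifies under the Ilon–Erieth agreement and 5845.22.74 is covered: preferential rate Free applies instead.
Duty = $80,964.00 × 0% = $0.00.
Total = $36,860.08 + $19,049.58 + $0.00 = $55,909.66.

$55,909.66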